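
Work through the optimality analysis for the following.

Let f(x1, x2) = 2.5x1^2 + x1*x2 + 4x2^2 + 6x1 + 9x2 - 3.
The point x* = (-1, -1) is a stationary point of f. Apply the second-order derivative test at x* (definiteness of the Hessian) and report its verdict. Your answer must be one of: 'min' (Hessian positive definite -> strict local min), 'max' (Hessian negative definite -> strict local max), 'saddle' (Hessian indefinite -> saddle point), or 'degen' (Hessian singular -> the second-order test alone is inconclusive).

Compute the Hessian H = grad^2 f:
  H = [[5, 1], [1, 8]]
Verify stationarity: grad f(x*) = H x* + g = (0, 0).
Eigenvalues of H: 4.6972, 8.3028.
Both eigenvalues > 0, so H is positive definite -> x* is a strict local min.

min


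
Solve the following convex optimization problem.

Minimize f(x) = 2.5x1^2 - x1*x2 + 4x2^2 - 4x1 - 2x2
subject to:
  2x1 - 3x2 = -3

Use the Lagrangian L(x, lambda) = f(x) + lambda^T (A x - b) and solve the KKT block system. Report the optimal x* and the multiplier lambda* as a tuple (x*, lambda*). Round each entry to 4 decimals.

Form the Lagrangian:
  L(x, lambda) = (1/2) x^T Q x + c^T x + lambda^T (A x - b)
Stationarity (grad_x L = 0): Q x + c + A^T lambda = 0.
Primal feasibility: A x = b.

This gives the KKT block system:
  [ Q   A^T ] [ x     ]   [-c ]
  [ A    0  ] [ lambda ] = [ b ]

Solving the linear system:
  x*      = (0.1385, 1.0923)
  lambda* = (2.2)
  f(x*)   = 1.9308

x* = (0.1385, 1.0923), lambda* = (2.2)


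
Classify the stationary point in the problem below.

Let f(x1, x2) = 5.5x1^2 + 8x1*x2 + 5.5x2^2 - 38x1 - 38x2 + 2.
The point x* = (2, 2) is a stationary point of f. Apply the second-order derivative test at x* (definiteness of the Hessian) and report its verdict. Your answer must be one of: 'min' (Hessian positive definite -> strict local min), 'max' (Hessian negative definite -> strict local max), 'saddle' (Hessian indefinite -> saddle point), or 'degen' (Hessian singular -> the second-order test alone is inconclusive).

Compute the Hessian H = grad^2 f:
  H = [[11, 8], [8, 11]]
Verify stationarity: grad f(x*) = H x* + g = (0, 0).
Eigenvalues of H: 3, 19.
Both eigenvalues > 0, so H is positive definite -> x* is a strict local min.

min


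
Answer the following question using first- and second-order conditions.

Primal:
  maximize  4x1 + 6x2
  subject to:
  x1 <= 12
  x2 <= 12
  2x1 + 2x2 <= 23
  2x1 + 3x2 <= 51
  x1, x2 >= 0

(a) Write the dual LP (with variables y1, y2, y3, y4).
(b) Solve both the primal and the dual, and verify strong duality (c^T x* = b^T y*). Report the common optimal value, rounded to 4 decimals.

The standard primal-dual pair for 'max c^T x s.t. A x <= b, x >= 0' is:
  Dual:  min b^T y  s.t.  A^T y >= c,  y >= 0.

So the dual LP is:
  minimize  12y1 + 12y2 + 23y3 + 51y4
  subject to:
    y1 + 2y3 + 2y4 >= 4
    y2 + 2y3 + 3y4 >= 6
    y1, y2, y3, y4 >= 0

Solving the primal: x* = (0, 11.5).
  primal value c^T x* = 69.
Solving the dual: y* = (0, 0, 3, 0).
  dual value b^T y* = 69.
Strong duality: c^T x* = b^T y*. Confirmed.

69


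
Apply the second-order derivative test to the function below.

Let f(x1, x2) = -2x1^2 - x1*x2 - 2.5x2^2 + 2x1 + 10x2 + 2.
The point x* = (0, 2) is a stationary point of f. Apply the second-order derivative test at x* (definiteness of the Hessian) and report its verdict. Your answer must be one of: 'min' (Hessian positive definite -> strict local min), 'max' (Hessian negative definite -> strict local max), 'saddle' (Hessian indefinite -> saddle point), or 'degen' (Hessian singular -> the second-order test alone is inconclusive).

Compute the Hessian H = grad^2 f:
  H = [[-4, -1], [-1, -5]]
Verify stationarity: grad f(x*) = H x* + g = (0, 0).
Eigenvalues of H: -5.618, -3.382.
Both eigenvalues < 0, so H is negative definite -> x* is a strict local max.

max


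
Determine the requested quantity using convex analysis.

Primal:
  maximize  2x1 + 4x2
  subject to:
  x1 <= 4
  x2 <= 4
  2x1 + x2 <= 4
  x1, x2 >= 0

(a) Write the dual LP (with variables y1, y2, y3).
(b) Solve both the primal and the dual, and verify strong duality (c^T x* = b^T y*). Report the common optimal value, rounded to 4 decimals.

The standard primal-dual pair for 'max c^T x s.t. A x <= b, x >= 0' is:
  Dual:  min b^T y  s.t.  A^T y >= c,  y >= 0.

So the dual LP is:
  minimize  4y1 + 4y2 + 4y3
  subject to:
    y1 + 2y3 >= 2
    y2 + y3 >= 4
    y1, y2, y3 >= 0

Solving the primal: x* = (0, 4).
  primal value c^T x* = 16.
Solving the dual: y* = (0, 3, 1).
  dual value b^T y* = 16.
Strong duality: c^T x* = b^T y*. Confirmed.

16


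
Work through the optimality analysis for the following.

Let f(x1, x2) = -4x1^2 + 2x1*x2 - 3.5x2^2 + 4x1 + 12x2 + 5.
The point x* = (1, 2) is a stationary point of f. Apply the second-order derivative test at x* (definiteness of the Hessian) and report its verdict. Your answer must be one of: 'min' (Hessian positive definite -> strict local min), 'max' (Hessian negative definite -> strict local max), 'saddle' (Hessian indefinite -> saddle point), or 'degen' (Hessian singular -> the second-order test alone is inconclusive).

Compute the Hessian H = grad^2 f:
  H = [[-8, 2], [2, -7]]
Verify stationarity: grad f(x*) = H x* + g = (0, 0).
Eigenvalues of H: -9.5616, -5.4384.
Both eigenvalues < 0, so H is negative definite -> x* is a strict local max.

max


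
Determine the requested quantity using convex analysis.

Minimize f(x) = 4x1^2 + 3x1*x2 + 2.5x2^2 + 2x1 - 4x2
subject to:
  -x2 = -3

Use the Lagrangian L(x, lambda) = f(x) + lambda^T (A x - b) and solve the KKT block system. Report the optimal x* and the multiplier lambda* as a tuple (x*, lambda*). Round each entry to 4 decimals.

Form the Lagrangian:
  L(x, lambda) = (1/2) x^T Q x + c^T x + lambda^T (A x - b)
Stationarity (grad_x L = 0): Q x + c + A^T lambda = 0.
Primal feasibility: A x = b.

This gives the KKT block system:
  [ Q   A^T ] [ x     ]   [-c ]
  [ A    0  ] [ lambda ] = [ b ]

Solving the linear system:
  x*      = (-1.375, 3)
  lambda* = (6.875)
  f(x*)   = 2.9375

x* = (-1.375, 3), lambda* = (6.875)


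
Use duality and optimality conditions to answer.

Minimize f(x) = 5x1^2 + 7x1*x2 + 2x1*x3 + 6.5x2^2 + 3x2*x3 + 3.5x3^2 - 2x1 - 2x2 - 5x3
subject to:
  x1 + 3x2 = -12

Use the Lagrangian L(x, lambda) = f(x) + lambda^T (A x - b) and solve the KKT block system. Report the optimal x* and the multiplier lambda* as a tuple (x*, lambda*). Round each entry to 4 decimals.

Form the Lagrangian:
  L(x, lambda) = (1/2) x^T Q x + c^T x + lambda^T (A x - b)
Stationarity (grad_x L = 0): Q x + c + A^T lambda = 0.
Primal feasibility: A x = b.

This gives the KKT block system:
  [ Q   A^T ] [ x     ]   [-c ]
  [ A    0  ] [ lambda ] = [ b ]

Solving the linear system:
  x*      = (1.4426, -4.4809, 2.2225)
  lambda* = (14.4952)
  f(x*)   = 84.4533

x* = (1.4426, -4.4809, 2.2225), lambda* = (14.4952)


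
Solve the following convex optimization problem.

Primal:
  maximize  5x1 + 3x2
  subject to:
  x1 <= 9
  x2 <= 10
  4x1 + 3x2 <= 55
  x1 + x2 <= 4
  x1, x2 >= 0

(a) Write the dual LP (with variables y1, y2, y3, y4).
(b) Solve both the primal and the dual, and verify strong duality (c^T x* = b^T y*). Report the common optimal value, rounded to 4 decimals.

The standard primal-dual pair for 'max c^T x s.t. A x <= b, x >= 0' is:
  Dual:  min b^T y  s.t.  A^T y >= c,  y >= 0.

So the dual LP is:
  minimize  9y1 + 10y2 + 55y3 + 4y4
  subject to:
    y1 + 4y3 + y4 >= 5
    y2 + 3y3 + y4 >= 3
    y1, y2, y3, y4 >= 0

Solving the primal: x* = (4, 0).
  primal value c^T x* = 20.
Solving the dual: y* = (0, 0, 0, 5).
  dual value b^T y* = 20.
Strong duality: c^T x* = b^T y*. Confirmed.

20


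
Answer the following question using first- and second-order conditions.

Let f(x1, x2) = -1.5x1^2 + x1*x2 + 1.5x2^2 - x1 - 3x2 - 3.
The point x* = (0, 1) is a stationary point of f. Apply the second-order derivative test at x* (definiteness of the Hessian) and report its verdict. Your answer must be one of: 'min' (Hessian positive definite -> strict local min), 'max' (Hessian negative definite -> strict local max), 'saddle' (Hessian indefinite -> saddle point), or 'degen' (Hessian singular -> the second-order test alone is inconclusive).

Compute the Hessian H = grad^2 f:
  H = [[-3, 1], [1, 3]]
Verify stationarity: grad f(x*) = H x* + g = (0, 0).
Eigenvalues of H: -3.1623, 3.1623.
Eigenvalues have mixed signs, so H is indefinite -> x* is a saddle point.

saddle


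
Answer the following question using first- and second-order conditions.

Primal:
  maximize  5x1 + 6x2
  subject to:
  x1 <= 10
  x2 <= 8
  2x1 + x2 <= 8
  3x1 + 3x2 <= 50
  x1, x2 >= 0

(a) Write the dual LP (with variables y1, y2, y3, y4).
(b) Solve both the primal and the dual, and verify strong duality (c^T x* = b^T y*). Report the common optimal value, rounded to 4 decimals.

The standard primal-dual pair for 'max c^T x s.t. A x <= b, x >= 0' is:
  Dual:  min b^T y  s.t.  A^T y >= c,  y >= 0.

So the dual LP is:
  minimize  10y1 + 8y2 + 8y3 + 50y4
  subject to:
    y1 + 2y3 + 3y4 >= 5
    y2 + y3 + 3y4 >= 6
    y1, y2, y3, y4 >= 0

Solving the primal: x* = (0, 8).
  primal value c^T x* = 48.
Solving the dual: y* = (0, 3.5, 2.5, 0).
  dual value b^T y* = 48.
Strong duality: c^T x* = b^T y*. Confirmed.

48


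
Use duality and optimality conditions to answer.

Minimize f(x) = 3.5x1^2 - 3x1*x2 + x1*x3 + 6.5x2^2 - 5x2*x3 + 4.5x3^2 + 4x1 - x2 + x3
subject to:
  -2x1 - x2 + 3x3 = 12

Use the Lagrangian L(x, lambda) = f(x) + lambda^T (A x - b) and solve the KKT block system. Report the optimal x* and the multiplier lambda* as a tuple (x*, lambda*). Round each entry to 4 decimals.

Form the Lagrangian:
  L(x, lambda) = (1/2) x^T Q x + c^T x + lambda^T (A x - b)
Stationarity (grad_x L = 0): Q x + c + A^T lambda = 0.
Primal feasibility: A x = b.

This gives the KKT block system:
  [ Q   A^T ] [ x     ]   [-c ]
  [ A    0  ] [ lambda ] = [ b ]

Solving the linear system:
  x*      = (-2.7154, -0.2058, 2.1212)
  lambda* = (-6.1346)
  f(x*)   = 32.5404

x* = (-2.7154, -0.2058, 2.1212), lambda* = (-6.1346)


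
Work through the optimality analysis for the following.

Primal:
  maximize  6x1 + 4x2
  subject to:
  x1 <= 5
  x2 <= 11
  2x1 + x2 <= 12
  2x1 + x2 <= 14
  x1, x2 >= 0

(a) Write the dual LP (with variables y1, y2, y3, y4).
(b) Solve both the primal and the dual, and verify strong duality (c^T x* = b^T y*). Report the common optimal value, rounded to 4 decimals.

The standard primal-dual pair for 'max c^T x s.t. A x <= b, x >= 0' is:
  Dual:  min b^T y  s.t.  A^T y >= c,  y >= 0.

So the dual LP is:
  minimize  5y1 + 11y2 + 12y3 + 14y4
  subject to:
    y1 + 2y3 + 2y4 >= 6
    y2 + y3 + y4 >= 4
    y1, y2, y3, y4 >= 0

Solving the primal: x* = (0.5, 11).
  primal value c^T x* = 47.
Solving the dual: y* = (0, 1, 3, 0).
  dual value b^T y* = 47.
Strong duality: c^T x* = b^T y*. Confirmed.

47


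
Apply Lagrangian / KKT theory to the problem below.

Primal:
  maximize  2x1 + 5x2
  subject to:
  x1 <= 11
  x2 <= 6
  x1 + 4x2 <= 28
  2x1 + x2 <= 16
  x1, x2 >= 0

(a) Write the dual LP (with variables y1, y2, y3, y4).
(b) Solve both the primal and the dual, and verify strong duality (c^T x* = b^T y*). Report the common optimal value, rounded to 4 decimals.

The standard primal-dual pair for 'max c^T x s.t. A x <= b, x >= 0' is:
  Dual:  min b^T y  s.t.  A^T y >= c,  y >= 0.

So the dual LP is:
  minimize  11y1 + 6y2 + 28y3 + 16y4
  subject to:
    y1 + y3 + 2y4 >= 2
    y2 + 4y3 + y4 >= 5
    y1, y2, y3, y4 >= 0

Solving the primal: x* = (5.1429, 5.7143).
  primal value c^T x* = 38.8571.
Solving the dual: y* = (0, 0, 1.1429, 0.4286).
  dual value b^T y* = 38.8571.
Strong duality: c^T x* = b^T y*. Confirmed.

38.8571


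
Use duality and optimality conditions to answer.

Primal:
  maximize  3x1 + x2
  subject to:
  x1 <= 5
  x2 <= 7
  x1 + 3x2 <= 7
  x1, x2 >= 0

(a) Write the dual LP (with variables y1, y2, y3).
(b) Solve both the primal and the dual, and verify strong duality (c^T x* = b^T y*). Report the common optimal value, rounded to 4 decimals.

The standard primal-dual pair for 'max c^T x s.t. A x <= b, x >= 0' is:
  Dual:  min b^T y  s.t.  A^T y >= c,  y >= 0.

So the dual LP is:
  minimize  5y1 + 7y2 + 7y3
  subject to:
    y1 + y3 >= 3
    y2 + 3y3 >= 1
    y1, y2, y3 >= 0

Solving the primal: x* = (5, 0.6667).
  primal value c^T x* = 15.6667.
Solving the dual: y* = (2.6667, 0, 0.3333).
  dual value b^T y* = 15.6667.
Strong duality: c^T x* = b^T y*. Confirmed.

15.6667


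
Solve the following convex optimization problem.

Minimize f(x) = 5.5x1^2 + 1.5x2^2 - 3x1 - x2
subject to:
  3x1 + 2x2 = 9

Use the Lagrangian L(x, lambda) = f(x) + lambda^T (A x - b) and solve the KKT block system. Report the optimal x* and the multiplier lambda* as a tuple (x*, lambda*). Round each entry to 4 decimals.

Form the Lagrangian:
  L(x, lambda) = (1/2) x^T Q x + c^T x + lambda^T (A x - b)
Stationarity (grad_x L = 0): Q x + c + A^T lambda = 0.
Primal feasibility: A x = b.

This gives the KKT block system:
  [ Q   A^T ] [ x     ]   [-c ]
  [ A    0  ] [ lambda ] = [ b ]

Solving the linear system:
  x*      = (1.2254, 2.662)
  lambda* = (-3.493)
  f(x*)   = 12.5493

x* = (1.2254, 2.662), lambda* = (-3.493)


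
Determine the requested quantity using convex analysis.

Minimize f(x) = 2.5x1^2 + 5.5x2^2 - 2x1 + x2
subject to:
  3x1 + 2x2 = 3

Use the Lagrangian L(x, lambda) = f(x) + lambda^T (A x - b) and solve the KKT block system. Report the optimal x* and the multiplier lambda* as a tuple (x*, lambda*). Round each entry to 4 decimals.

Form the Lagrangian:
  L(x, lambda) = (1/2) x^T Q x + c^T x + lambda^T (A x - b)
Stationarity (grad_x L = 0): Q x + c + A^T lambda = 0.
Primal feasibility: A x = b.

This gives the KKT block system:
  [ Q   A^T ] [ x     ]   [-c ]
  [ A    0  ] [ lambda ] = [ b ]

Solving the linear system:
  x*      = (0.9496, 0.0756)
  lambda* = (-0.916)
  f(x*)   = 0.4622

x* = (0.9496, 0.0756), lambda* = (-0.916)


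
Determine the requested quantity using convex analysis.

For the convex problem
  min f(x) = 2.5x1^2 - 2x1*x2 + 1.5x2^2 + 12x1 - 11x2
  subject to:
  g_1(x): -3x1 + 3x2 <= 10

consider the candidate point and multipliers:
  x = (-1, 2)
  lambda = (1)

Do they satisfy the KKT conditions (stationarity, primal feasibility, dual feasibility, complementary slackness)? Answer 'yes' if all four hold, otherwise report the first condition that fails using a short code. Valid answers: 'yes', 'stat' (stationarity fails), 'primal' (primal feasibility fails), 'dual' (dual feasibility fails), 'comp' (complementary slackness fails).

Gradient of f: grad f(x) = Q x + c = (3, -3)
Constraint values g_i(x) = a_i^T x - b_i:
  g_1((-1, 2)) = -1
Stationarity residual: grad f(x) + sum_i lambda_i a_i = (0, 0)
  -> stationarity OK
Primal feasibility (all g_i <= 0): OK
Dual feasibility (all lambda_i >= 0): OK
Complementary slackness (lambda_i * g_i(x) = 0 for all i): FAILS

Verdict: the first failing condition is complementary_slackness -> comp.

comp


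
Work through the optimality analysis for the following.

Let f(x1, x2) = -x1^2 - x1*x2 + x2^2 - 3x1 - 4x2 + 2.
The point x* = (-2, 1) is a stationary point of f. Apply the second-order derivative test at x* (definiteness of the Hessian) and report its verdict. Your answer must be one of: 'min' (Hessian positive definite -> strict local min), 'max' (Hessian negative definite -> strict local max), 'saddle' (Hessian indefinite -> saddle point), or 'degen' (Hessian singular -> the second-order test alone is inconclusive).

Compute the Hessian H = grad^2 f:
  H = [[-2, -1], [-1, 2]]
Verify stationarity: grad f(x*) = H x* + g = (0, 0).
Eigenvalues of H: -2.2361, 2.2361.
Eigenvalues have mixed signs, so H is indefinite -> x* is a saddle point.

saddle


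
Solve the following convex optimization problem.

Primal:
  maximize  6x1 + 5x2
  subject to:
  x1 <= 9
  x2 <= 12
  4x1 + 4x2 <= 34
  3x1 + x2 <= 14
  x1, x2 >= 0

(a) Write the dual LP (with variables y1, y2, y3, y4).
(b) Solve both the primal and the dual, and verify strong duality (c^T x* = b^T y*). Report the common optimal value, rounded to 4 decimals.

The standard primal-dual pair for 'max c^T x s.t. A x <= b, x >= 0' is:
  Dual:  min b^T y  s.t.  A^T y >= c,  y >= 0.

So the dual LP is:
  minimize  9y1 + 12y2 + 34y3 + 14y4
  subject to:
    y1 + 4y3 + 3y4 >= 6
    y2 + 4y3 + y4 >= 5
    y1, y2, y3, y4 >= 0

Solving the primal: x* = (2.75, 5.75).
  primal value c^T x* = 45.25.
Solving the dual: y* = (0, 0, 1.125, 0.5).
  dual value b^T y* = 45.25.
Strong duality: c^T x* = b^T y*. Confirmed.

45.25


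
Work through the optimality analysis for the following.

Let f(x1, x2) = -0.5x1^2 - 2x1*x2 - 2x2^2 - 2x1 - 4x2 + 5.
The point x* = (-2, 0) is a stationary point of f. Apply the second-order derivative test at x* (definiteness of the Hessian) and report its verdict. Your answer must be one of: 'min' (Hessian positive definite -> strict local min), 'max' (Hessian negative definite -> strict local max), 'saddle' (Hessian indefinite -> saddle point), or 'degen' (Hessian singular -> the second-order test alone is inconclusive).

Compute the Hessian H = grad^2 f:
  H = [[-1, -2], [-2, -4]]
Verify stationarity: grad f(x*) = H x* + g = (0, 0).
Eigenvalues of H: -5, 0.
H has a zero eigenvalue (singular; negative semidefinite but not definite), so H is neither positive definite, negative definite, nor indefinite. The second-order test alone is inconclusive -> degen.
(Indeed, f is constant along the null direction of H through x*, so x* is not a strict local extremum.)

degen


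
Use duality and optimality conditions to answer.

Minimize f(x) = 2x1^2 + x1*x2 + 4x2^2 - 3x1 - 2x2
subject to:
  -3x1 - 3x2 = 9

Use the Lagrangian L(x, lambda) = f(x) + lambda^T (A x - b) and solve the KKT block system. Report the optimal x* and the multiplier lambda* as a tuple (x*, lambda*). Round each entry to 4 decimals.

Form the Lagrangian:
  L(x, lambda) = (1/2) x^T Q x + c^T x + lambda^T (A x - b)
Stationarity (grad_x L = 0): Q x + c + A^T lambda = 0.
Primal feasibility: A x = b.

This gives the KKT block system:
  [ Q   A^T ] [ x     ]   [-c ]
  [ A    0  ] [ lambda ] = [ b ]

Solving the linear system:
  x*      = (-2, -1)
  lambda* = (-4)
  f(x*)   = 22

x* = (-2, -1), lambda* = (-4)


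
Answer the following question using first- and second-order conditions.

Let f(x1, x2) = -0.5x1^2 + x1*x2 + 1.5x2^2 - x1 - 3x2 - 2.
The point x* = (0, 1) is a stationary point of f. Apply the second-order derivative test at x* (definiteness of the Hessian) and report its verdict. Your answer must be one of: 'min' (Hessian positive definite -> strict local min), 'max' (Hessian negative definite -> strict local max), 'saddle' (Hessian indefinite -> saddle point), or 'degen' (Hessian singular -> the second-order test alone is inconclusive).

Compute the Hessian H = grad^2 f:
  H = [[-1, 1], [1, 3]]
Verify stationarity: grad f(x*) = H x* + g = (0, 0).
Eigenvalues of H: -1.2361, 3.2361.
Eigenvalues have mixed signs, so H is indefinite -> x* is a saddle point.

saddle


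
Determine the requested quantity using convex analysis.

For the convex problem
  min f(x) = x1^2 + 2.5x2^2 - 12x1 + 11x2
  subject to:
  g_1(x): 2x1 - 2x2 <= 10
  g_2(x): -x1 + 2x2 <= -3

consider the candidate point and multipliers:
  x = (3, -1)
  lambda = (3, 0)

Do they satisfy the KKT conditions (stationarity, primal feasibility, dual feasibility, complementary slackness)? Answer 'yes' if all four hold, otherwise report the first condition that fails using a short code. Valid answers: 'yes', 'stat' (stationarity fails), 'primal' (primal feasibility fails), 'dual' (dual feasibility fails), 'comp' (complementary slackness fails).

Gradient of f: grad f(x) = Q x + c = (-6, 6)
Constraint values g_i(x) = a_i^T x - b_i:
  g_1((3, -1)) = -2
  g_2((3, -1)) = -2
Stationarity residual: grad f(x) + sum_i lambda_i a_i = (0, 0)
  -> stationarity OK
Primal feasibility (all g_i <= 0): OK
Dual feasibility (all lambda_i >= 0): OK
Complementary slackness (lambda_i * g_i(x) = 0 for all i): FAILS

Verdict: the first failing condition is complementary_slackness -> comp.

comp


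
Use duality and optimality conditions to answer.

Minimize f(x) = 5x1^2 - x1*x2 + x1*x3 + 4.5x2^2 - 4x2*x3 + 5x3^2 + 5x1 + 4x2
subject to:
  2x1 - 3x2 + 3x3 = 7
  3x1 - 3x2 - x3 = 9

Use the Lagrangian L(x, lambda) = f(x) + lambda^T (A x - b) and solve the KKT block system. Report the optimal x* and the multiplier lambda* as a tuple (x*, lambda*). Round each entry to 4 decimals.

Form the Lagrangian:
  L(x, lambda) = (1/2) x^T Q x + c^T x + lambda^T (A x - b)
Stationarity (grad_x L = 0): Q x + c + A^T lambda = 0.
Primal feasibility: A x = b.

This gives the KKT block system:
  [ Q   A^T ] [ x     ]   [-c ]
  [ A    0  ] [ lambda ] = [ b ]

Solving the linear system:
  x*      = (0.5964, -2.2866, -0.3509)
  lambda* = (-2.8729, -2.3847)
  f(x*)   = 17.7037

x* = (0.5964, -2.2866, -0.3509), lambda* = (-2.8729, -2.3847)


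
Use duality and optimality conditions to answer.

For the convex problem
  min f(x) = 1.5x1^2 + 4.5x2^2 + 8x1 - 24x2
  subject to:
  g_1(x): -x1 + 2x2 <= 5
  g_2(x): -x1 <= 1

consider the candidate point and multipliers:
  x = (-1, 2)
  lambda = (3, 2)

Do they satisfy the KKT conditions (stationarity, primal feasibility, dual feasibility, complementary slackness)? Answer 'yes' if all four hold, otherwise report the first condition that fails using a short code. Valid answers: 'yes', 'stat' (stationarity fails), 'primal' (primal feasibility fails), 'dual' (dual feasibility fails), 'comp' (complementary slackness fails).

Gradient of f: grad f(x) = Q x + c = (5, -6)
Constraint values g_i(x) = a_i^T x - b_i:
  g_1((-1, 2)) = 0
  g_2((-1, 2)) = 0
Stationarity residual: grad f(x) + sum_i lambda_i a_i = (0, 0)
  -> stationarity OK
Primal feasibility (all g_i <= 0): OK
Dual feasibility (all lambda_i >= 0): OK
Complementary slackness (lambda_i * g_i(x) = 0 for all i): OK

Verdict: yes, KKT holds.

yes


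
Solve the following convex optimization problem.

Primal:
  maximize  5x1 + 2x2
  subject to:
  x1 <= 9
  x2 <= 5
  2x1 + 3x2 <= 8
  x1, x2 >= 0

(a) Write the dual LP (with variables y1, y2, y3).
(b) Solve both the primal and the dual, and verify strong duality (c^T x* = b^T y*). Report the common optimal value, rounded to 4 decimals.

The standard primal-dual pair for 'max c^T x s.t. A x <= b, x >= 0' is:
  Dual:  min b^T y  s.t.  A^T y >= c,  y >= 0.

So the dual LP is:
  minimize  9y1 + 5y2 + 8y3
  subject to:
    y1 + 2y3 >= 5
    y2 + 3y3 >= 2
    y1, y2, y3 >= 0

Solving the primal: x* = (4, 0).
  primal value c^T x* = 20.
Solving the dual: y* = (0, 0, 2.5).
  dual value b^T y* = 20.
Strong duality: c^T x* = b^T y*. Confirmed.

20


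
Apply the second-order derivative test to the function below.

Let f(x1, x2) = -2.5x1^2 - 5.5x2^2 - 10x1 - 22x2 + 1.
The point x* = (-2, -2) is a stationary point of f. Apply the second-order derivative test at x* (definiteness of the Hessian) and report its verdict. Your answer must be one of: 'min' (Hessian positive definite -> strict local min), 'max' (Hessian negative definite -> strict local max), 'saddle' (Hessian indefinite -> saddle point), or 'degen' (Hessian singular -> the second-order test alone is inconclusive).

Compute the Hessian H = grad^2 f:
  H = [[-5, 0], [0, -11]]
Verify stationarity: grad f(x*) = H x* + g = (0, 0).
Eigenvalues of H: -11, -5.
Both eigenvalues < 0, so H is negative definite -> x* is a strict local max.

max


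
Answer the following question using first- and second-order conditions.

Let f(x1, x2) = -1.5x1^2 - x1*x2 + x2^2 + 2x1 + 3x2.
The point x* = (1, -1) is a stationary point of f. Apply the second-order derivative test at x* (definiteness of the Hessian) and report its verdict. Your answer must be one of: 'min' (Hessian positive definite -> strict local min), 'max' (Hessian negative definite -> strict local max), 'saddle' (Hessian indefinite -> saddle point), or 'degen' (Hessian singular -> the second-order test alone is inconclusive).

Compute the Hessian H = grad^2 f:
  H = [[-3, -1], [-1, 2]]
Verify stationarity: grad f(x*) = H x* + g = (0, 0).
Eigenvalues of H: -3.1926, 2.1926.
Eigenvalues have mixed signs, so H is indefinite -> x* is a saddle point.

saddle


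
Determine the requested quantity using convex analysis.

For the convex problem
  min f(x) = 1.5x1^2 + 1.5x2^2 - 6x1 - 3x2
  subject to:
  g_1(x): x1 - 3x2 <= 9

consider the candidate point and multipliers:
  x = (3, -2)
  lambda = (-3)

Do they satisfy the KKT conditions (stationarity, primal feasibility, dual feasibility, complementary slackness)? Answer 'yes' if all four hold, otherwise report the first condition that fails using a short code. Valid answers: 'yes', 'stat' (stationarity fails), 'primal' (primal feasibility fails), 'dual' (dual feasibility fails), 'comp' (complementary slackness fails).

Gradient of f: grad f(x) = Q x + c = (3, -9)
Constraint values g_i(x) = a_i^T x - b_i:
  g_1((3, -2)) = 0
Stationarity residual: grad f(x) + sum_i lambda_i a_i = (0, 0)
  -> stationarity OK
Primal feasibility (all g_i <= 0): OK
Dual feasibility (all lambda_i >= 0): FAILS
Complementary slackness (lambda_i * g_i(x) = 0 for all i): OK

Verdict: the first failing condition is dual_feasibility -> dual.

dual


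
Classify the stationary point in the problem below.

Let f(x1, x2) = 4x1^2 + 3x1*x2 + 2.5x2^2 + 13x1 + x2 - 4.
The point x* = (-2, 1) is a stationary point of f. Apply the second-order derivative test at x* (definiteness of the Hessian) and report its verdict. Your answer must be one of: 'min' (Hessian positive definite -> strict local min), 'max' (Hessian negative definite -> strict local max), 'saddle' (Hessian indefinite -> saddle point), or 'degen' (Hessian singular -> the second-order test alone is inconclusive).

Compute the Hessian H = grad^2 f:
  H = [[8, 3], [3, 5]]
Verify stationarity: grad f(x*) = H x* + g = (0, 0).
Eigenvalues of H: 3.1459, 9.8541.
Both eigenvalues > 0, so H is positive definite -> x* is a strict local min.

min


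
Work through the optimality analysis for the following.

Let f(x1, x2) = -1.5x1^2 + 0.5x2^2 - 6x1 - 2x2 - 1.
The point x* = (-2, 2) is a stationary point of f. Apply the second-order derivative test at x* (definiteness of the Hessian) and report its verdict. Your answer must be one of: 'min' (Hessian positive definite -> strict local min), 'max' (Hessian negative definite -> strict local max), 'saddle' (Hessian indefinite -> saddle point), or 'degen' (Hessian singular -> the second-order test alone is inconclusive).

Compute the Hessian H = grad^2 f:
  H = [[-3, 0], [0, 1]]
Verify stationarity: grad f(x*) = H x* + g = (0, 0).
Eigenvalues of H: -3, 1.
Eigenvalues have mixed signs, so H is indefinite -> x* is a saddle point.

saddle


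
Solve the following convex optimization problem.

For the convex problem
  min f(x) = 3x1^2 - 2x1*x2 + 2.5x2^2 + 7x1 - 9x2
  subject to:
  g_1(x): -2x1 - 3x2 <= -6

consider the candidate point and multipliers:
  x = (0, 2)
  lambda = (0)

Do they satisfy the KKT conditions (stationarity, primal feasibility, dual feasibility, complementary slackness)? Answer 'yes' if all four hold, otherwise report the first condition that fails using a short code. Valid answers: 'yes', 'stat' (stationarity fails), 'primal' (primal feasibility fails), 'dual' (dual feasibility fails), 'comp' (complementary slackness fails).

Gradient of f: grad f(x) = Q x + c = (3, 1)
Constraint values g_i(x) = a_i^T x - b_i:
  g_1((0, 2)) = 0
Stationarity residual: grad f(x) + sum_i lambda_i a_i = (3, 1)
  -> stationarity FAILS
Primal feasibility (all g_i <= 0): OK
Dual feasibility (all lambda_i >= 0): OK
Complementary slackness (lambda_i * g_i(x) = 0 for all i): OK

Verdict: the first failing condition is stationarity -> stat.

stat


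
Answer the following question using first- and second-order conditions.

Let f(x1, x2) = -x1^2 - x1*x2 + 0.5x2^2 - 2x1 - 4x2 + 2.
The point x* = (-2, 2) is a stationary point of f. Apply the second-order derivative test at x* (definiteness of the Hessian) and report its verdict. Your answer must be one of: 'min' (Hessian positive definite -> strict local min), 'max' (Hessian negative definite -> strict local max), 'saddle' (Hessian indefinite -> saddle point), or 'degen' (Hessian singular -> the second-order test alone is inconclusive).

Compute the Hessian H = grad^2 f:
  H = [[-2, -1], [-1, 1]]
Verify stationarity: grad f(x*) = H x* + g = (0, 0).
Eigenvalues of H: -2.3028, 1.3028.
Eigenvalues have mixed signs, so H is indefinite -> x* is a saddle point.

saddle


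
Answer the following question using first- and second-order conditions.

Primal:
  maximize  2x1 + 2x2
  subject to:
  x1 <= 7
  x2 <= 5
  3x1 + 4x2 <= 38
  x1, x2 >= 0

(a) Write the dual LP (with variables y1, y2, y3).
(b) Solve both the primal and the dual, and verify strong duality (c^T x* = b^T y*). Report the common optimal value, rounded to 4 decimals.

The standard primal-dual pair for 'max c^T x s.t. A x <= b, x >= 0' is:
  Dual:  min b^T y  s.t.  A^T y >= c,  y >= 0.

So the dual LP is:
  minimize  7y1 + 5y2 + 38y3
  subject to:
    y1 + 3y3 >= 2
    y2 + 4y3 >= 2
    y1, y2, y3 >= 0

Solving the primal: x* = (7, 4.25).
  primal value c^T x* = 22.5.
Solving the dual: y* = (0.5, 0, 0.5).
  dual value b^T y* = 22.5.
Strong duality: c^T x* = b^T y*. Confirmed.

22.5


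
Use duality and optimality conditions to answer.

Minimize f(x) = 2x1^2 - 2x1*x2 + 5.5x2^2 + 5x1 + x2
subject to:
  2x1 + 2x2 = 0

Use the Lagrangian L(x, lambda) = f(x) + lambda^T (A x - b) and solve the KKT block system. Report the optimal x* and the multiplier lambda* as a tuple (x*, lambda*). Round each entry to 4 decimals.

Form the Lagrangian:
  L(x, lambda) = (1/2) x^T Q x + c^T x + lambda^T (A x - b)
Stationarity (grad_x L = 0): Q x + c + A^T lambda = 0.
Primal feasibility: A x = b.

This gives the KKT block system:
  [ Q   A^T ] [ x     ]   [-c ]
  [ A    0  ] [ lambda ] = [ b ]

Solving the linear system:
  x*      = (-0.2105, 0.2105)
  lambda* = (-1.8684)
  f(x*)   = -0.4211

x* = (-0.2105, 0.2105), lambda* = (-1.8684)


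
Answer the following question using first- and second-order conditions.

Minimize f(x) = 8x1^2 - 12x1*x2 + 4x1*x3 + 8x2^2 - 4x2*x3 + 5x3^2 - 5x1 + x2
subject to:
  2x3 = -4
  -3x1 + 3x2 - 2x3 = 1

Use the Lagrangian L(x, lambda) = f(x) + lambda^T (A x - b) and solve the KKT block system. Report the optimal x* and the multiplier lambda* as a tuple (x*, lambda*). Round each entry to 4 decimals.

Form the Lagrangian:
  L(x, lambda) = (1/2) x^T Q x + c^T x + lambda^T (A x - b)
Stationarity (grad_x L = 0): Q x + c + A^T lambda = 0.
Primal feasibility: A x = b.

This gives the KKT block system:
  [ Q   A^T ] [ x     ]   [-c ]
  [ A    0  ] [ lambda ] = [ b ]

Solving the linear system:
  x*      = (1, 0, -2)
  lambda* = (9, 1)
  f(x*)   = 15

x* = (1, 0, -2), lambda* = (9, 1)


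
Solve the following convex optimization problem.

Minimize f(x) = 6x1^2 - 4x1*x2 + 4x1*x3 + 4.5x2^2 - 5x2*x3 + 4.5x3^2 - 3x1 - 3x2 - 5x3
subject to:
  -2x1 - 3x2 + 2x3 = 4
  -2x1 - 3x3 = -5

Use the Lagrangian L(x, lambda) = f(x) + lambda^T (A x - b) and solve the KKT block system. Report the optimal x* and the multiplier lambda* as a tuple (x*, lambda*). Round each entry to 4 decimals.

Form the Lagrangian:
  L(x, lambda) = (1/2) x^T Q x + c^T x + lambda^T (A x - b)
Stationarity (grad_x L = 0): Q x + c + A^T lambda = 0.
Primal feasibility: A x = b.

This gives the KKT block system:
  [ Q   A^T ] [ x     ]   [-c ]
  [ A    0  ] [ lambda ] = [ b ]

Solving the linear system:
  x*      = (-0.5143, 0.3493, 2.0096)
  lambda* = (-2.6157, 1.3503)
  f(x*)   = 3.8309

x* = (-0.5143, 0.3493, 2.0096), lambda* = (-2.6157, 1.3503)


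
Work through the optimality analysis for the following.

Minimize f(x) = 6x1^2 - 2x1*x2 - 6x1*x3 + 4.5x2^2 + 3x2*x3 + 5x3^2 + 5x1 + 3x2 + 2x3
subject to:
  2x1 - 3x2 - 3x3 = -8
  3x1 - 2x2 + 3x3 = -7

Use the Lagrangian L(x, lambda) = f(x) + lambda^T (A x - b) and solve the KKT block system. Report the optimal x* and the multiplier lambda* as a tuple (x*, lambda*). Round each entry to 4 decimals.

Form the Lagrangian:
  L(x, lambda) = (1/2) x^T Q x + c^T x + lambda^T (A x - b)
Stationarity (grad_x L = 0): Q x + c + A^T lambda = 0.
Primal feasibility: A x = b.

This gives the KKT block system:
  [ Q   A^T ] [ x     ]   [-c ]
  [ A    0  ] [ lambda ] = [ b ]

Solving the linear system:
  x*      = (-1.3646, 1.6354, 0.1215)
  lambda* = (6.337, 0.9006)
  f(x*)   = 27.663

x* = (-1.3646, 1.6354, 0.1215), lambda* = (6.337, 0.9006)


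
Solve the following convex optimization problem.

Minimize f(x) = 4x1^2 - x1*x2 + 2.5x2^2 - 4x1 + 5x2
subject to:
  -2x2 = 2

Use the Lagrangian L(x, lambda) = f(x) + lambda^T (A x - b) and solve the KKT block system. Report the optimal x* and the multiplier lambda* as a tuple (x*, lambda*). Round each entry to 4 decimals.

Form the Lagrangian:
  L(x, lambda) = (1/2) x^T Q x + c^T x + lambda^T (A x - b)
Stationarity (grad_x L = 0): Q x + c + A^T lambda = 0.
Primal feasibility: A x = b.

This gives the KKT block system:
  [ Q   A^T ] [ x     ]   [-c ]
  [ A    0  ] [ lambda ] = [ b ]

Solving the linear system:
  x*      = (0.375, -1)
  lambda* = (-0.1875)
  f(x*)   = -3.0625

x* = (0.375, -1), lambda* = (-0.1875)


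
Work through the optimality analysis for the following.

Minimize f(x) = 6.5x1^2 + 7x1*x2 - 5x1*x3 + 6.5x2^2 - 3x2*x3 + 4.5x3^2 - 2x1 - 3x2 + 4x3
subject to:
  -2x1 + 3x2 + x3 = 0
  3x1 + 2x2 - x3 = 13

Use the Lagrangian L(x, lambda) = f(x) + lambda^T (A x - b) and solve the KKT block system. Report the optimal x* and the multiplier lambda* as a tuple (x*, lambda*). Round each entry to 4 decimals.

Form the Lagrangian:
  L(x, lambda) = (1/2) x^T Q x + c^T x + lambda^T (A x - b)
Stationarity (grad_x L = 0): Q x + c + A^T lambda = 0.
Primal feasibility: A x = b.

This gives the KKT block system:
  [ Q   A^T ] [ x     ]   [-c ]
  [ A    0  ] [ lambda ] = [ b ]

Solving the linear system:
  x*      = (3.0411, 1.9918, 0.1068)
  lambda* = (-2.2843, -18.5037)
  f(x*)   = 114.4589

x* = (3.0411, 1.9918, 0.1068), lambda* = (-2.2843, -18.5037)


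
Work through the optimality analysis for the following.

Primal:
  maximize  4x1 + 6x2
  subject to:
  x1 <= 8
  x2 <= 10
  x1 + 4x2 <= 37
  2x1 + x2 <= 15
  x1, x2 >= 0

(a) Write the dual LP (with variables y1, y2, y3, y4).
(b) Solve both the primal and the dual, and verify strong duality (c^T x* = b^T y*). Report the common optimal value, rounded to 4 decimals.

The standard primal-dual pair for 'max c^T x s.t. A x <= b, x >= 0' is:
  Dual:  min b^T y  s.t.  A^T y >= c,  y >= 0.

So the dual LP is:
  minimize  8y1 + 10y2 + 37y3 + 15y4
  subject to:
    y1 + y3 + 2y4 >= 4
    y2 + 4y3 + y4 >= 6
    y1, y2, y3, y4 >= 0

Solving the primal: x* = (3.2857, 8.4286).
  primal value c^T x* = 63.7143.
Solving the dual: y* = (0, 0, 1.1429, 1.4286).
  dual value b^T y* = 63.7143.
Strong duality: c^T x* = b^T y*. Confirmed.

63.7143


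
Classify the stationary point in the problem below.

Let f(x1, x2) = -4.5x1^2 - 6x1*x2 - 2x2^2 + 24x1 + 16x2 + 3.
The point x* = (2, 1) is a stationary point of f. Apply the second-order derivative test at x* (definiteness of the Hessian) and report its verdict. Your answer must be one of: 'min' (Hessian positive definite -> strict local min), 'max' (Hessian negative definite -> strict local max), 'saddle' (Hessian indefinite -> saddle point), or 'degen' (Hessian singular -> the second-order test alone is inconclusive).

Compute the Hessian H = grad^2 f:
  H = [[-9, -6], [-6, -4]]
Verify stationarity: grad f(x*) = H x* + g = (0, 0).
Eigenvalues of H: -13, 0.
H has a zero eigenvalue (singular; negative semidefinite but not definite), so H is neither positive definite, negative definite, nor indefinite. The second-order test alone is inconclusive -> degen.
(Indeed, f is constant along the null direction of H through x*, so x* is not a strict local extremum.)

degen


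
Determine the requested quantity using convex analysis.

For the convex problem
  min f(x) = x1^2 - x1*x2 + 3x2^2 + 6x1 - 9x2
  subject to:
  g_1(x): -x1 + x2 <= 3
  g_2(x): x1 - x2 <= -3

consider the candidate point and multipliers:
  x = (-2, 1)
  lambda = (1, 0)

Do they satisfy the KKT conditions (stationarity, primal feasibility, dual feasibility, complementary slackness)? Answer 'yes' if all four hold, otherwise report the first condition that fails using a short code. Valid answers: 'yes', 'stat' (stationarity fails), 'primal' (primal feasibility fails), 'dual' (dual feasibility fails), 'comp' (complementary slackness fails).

Gradient of f: grad f(x) = Q x + c = (1, -1)
Constraint values g_i(x) = a_i^T x - b_i:
  g_1((-2, 1)) = 0
  g_2((-2, 1)) = 0
Stationarity residual: grad f(x) + sum_i lambda_i a_i = (0, 0)
  -> stationarity OK
Primal feasibility (all g_i <= 0): OK
Dual feasibility (all lambda_i >= 0): OK
Complementary slackness (lambda_i * g_i(x) = 0 for all i): OK

Verdict: yes, KKT holds.

yes


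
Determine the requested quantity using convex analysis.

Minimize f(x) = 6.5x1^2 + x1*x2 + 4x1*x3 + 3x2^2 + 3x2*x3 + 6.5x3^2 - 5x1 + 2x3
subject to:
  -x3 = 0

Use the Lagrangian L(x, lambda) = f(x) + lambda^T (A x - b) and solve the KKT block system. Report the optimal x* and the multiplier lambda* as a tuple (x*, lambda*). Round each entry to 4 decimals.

Form the Lagrangian:
  L(x, lambda) = (1/2) x^T Q x + c^T x + lambda^T (A x - b)
Stationarity (grad_x L = 0): Q x + c + A^T lambda = 0.
Primal feasibility: A x = b.

This gives the KKT block system:
  [ Q   A^T ] [ x     ]   [-c ]
  [ A    0  ] [ lambda ] = [ b ]

Solving the linear system:
  x*      = (0.3896, -0.0649, 0)
  lambda* = (3.3636)
  f(x*)   = -0.974

x* = (0.3896, -0.0649, 0), lambda* = (3.3636)


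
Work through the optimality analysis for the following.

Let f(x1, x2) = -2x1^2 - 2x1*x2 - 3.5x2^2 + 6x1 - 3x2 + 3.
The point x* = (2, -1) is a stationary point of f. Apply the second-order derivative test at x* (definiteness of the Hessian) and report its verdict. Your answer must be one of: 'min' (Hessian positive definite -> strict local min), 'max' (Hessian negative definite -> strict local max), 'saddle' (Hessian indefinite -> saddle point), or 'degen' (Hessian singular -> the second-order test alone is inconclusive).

Compute the Hessian H = grad^2 f:
  H = [[-4, -2], [-2, -7]]
Verify stationarity: grad f(x*) = H x* + g = (0, 0).
Eigenvalues of H: -8, -3.
Both eigenvalues < 0, so H is negative definite -> x* is a strict local max.

max


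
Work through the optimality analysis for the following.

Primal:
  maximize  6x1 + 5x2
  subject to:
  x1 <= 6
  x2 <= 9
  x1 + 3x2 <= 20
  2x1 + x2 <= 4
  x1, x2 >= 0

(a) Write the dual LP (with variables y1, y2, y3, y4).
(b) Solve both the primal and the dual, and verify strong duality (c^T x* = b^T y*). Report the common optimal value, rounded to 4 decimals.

The standard primal-dual pair for 'max c^T x s.t. A x <= b, x >= 0' is:
  Dual:  min b^T y  s.t.  A^T y >= c,  y >= 0.

So the dual LP is:
  minimize  6y1 + 9y2 + 20y3 + 4y4
  subject to:
    y1 + y3 + 2y4 >= 6
    y2 + 3y3 + y4 >= 5
    y1, y2, y3, y4 >= 0

Solving the primal: x* = (0, 4).
  primal value c^T x* = 20.
Solving the dual: y* = (0, 0, 0, 5).
  dual value b^T y* = 20.
Strong duality: c^T x* = b^T y*. Confirmed.

20


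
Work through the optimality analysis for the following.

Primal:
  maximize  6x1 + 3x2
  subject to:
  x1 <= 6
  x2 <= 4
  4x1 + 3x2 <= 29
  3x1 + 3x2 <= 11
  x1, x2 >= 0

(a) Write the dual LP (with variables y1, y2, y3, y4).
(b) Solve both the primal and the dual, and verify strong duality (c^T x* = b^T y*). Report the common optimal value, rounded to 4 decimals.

The standard primal-dual pair for 'max c^T x s.t. A x <= b, x >= 0' is:
  Dual:  min b^T y  s.t.  A^T y >= c,  y >= 0.

So the dual LP is:
  minimize  6y1 + 4y2 + 29y3 + 11y4
  subject to:
    y1 + 4y3 + 3y4 >= 6
    y2 + 3y3 + 3y4 >= 3
    y1, y2, y3, y4 >= 0

Solving the primal: x* = (3.6667, 0).
  primal value c^T x* = 22.
Solving the dual: y* = (0, 0, 0, 2).
  dual value b^T y* = 22.
Strong duality: c^T x* = b^T y*. Confirmed.

22


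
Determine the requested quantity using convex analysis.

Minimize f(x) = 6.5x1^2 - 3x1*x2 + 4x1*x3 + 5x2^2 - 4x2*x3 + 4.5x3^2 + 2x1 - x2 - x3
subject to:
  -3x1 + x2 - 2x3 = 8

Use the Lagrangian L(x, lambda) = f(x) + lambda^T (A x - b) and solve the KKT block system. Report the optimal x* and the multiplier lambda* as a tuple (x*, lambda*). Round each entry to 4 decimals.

Form the Lagrangian:
  L(x, lambda) = (1/2) x^T Q x + c^T x + lambda^T (A x - b)
Stationarity (grad_x L = 0): Q x + c + A^T lambda = 0.
Primal feasibility: A x = b.

This gives the KKT block system:
  [ Q   A^T ] [ x     ]   [-c ]
  [ A    0  ] [ lambda ] = [ b ]

Solving the linear system:
  x*      = (-1.9521, 0.0102, -1.0668)
  lambda* = (-9.225)
  f(x*)   = 35.4761

x* = (-1.9521, 0.0102, -1.0668), lambda* = (-9.225)
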